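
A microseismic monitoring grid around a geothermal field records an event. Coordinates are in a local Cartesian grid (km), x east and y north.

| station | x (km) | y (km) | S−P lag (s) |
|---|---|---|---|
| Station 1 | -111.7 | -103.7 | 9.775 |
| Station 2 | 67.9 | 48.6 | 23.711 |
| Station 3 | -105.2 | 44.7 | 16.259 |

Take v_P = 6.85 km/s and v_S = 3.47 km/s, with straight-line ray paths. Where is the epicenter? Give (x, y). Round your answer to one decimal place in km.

Distance from S−P lag: d = Δt · v_P v_S / (v_P − v_S) = Δt · (6.85·3.47)/(6.85−3.47) ≈ 7.0324·Δt.
So d_Station 1 = 68.74, d_Station 2 = 166.75, d_Station 3 = 114.34 km.
Circle about each station: (x + 111.7)² + (y + 103.7)² = 68.74²; (x − 67.9)² + (y − 48.6)² = 166.75²; (x + 105.2)² + (y − 44.7)² = 114.34².
Subtracting the Station 1 equation from the Station 2 and Station 3 equations removes the quadratic terms:
359.2 x + 304.6 y = -39338.58
13.0 x + 296.8 y = -18513.90
Solving the 2×2 system: x ≈ -58.8, y ≈ -59.8 km.

-58.8 km east, -59.8 km north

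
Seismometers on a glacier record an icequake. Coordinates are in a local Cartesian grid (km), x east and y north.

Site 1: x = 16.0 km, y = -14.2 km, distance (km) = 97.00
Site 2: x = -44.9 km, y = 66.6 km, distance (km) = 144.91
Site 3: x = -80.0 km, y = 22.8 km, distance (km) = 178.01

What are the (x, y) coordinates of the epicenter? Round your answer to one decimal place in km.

Circle about each station: (x − 16.0)² + (y + 14.2)² = 97.00²; (x + 44.9)² + (y − 66.6)² = 144.91²; (x + 80.0)² + (y − 22.8)² = 178.01².
Subtracting the Site 1 equation from the Site 2 and Site 3 equations removes the quadratic terms:
-121.8 x + 161.6 y = -5595.98
-192.0 x + 74.0 y = -15816.36
Solving the 2×2 system: x ≈ 97.3, y ≈ 38.7 km.
Check against Site 1 (with the unrounded x, y): √((x − 16.0)²+(y + 14.2)²) = 96.99 ≈ 97.00 km. ✓

x ≈ 97.3 km, y ≈ 38.7 km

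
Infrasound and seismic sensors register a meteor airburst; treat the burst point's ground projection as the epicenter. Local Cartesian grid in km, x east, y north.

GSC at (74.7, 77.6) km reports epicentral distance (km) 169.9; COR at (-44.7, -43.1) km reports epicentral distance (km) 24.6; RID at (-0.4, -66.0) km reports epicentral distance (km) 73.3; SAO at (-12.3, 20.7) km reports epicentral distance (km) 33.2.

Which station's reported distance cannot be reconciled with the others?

Solve using three stations at a time. Using GSC, COR, RID (subtract circle equations pairwise → linear system) gives (x, y) ≈ (-60.9, -24.7).
Distances from that point to each station vs reported:
  GSC: calculated 169.9 vs reported 169.9 → residual 0.0 km
  COR: calculated 24.5 vs reported 24.6 → residual 0.1 km
  RID: calculated 73.3 vs reported 73.3 → residual 0.0 km
  SAO: calculated 66.5 vs reported 33.2 → residual 33.3 km
GSC, COR, RID are mutually consistent (residuals ≈ 0); SAO is off by 33.3 km.

SAO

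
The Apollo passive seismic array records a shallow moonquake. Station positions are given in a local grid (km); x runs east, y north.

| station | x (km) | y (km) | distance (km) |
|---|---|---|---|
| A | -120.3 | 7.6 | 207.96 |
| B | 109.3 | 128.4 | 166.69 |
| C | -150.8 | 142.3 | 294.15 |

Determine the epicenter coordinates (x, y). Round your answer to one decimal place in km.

x ≈ 83.0 km, y ≈ -36.2 km

Circle about each station: (x + 120.3)² + (y − 7.6)² = 207.96²; (x − 109.3)² + (y − 128.4)² = 166.69²; (x + 150.8)² + (y − 142.3)² = 294.15².
Subtracting the A equation from the B and C equations removes the quadratic terms:
459.2 x + 241.6 y = 29365.01
-61.0 x + 269.4 y = -14816.78
Solving the 2×2 system: x ≈ 83.0, y ≈ -36.2 km.
Check against A (with the unrounded x, y): √((x + 120.3)²+(y − 7.6)²) = 207.96 ≈ 207.96 km. ✓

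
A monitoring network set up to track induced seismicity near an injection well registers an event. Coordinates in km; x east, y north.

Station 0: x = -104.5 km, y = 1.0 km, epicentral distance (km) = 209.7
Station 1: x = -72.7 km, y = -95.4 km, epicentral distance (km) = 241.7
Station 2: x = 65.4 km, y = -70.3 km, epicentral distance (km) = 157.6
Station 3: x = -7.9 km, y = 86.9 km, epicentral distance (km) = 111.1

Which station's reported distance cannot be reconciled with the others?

Solve using three stations at a time. Using Station 0, Station 1, Station 2 (subtract circle equations pairwise → linear system) gives (x, y) ≈ (87.3, 85.7).
Distances from that point to each station vs reported:
  Station 0: calculated 209.7 vs reported 209.7 → residual 0.0 km
  Station 1: calculated 241.7 vs reported 241.7 → residual 0.0 km
  Station 2: calculated 157.6 vs reported 157.6 → residual 0.0 km
  Station 3: calculated 95.2 vs reported 111.1 → residual 15.9 km
Station 0, Station 1, Station 2 are mutually consistent (residuals ≈ 0); Station 3 is off by 15.9 km.

Station 3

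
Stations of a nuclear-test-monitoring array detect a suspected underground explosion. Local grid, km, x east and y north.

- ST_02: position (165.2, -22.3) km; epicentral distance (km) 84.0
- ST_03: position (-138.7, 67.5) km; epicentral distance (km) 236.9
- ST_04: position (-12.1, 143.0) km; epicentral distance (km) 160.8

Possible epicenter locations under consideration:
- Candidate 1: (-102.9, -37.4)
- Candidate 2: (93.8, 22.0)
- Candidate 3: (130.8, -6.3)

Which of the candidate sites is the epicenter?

For each candidate, compare |candidate − station| to the reported distance:
Candidate 1: residuals ST_02 184.5, ST_03 126.1, ST_04 41.2 → max 184.5 km
Candidate 2: residuals ST_02 0.0, ST_03 0.0, ST_04 0.0 → max 0.0 km
Candidate 3: residuals ST_02 46.1, ST_03 42.5, ST_04 45.9 → max 46.1 km
Only Candidate 2 has all residuals ≈ 0.

Candidate 2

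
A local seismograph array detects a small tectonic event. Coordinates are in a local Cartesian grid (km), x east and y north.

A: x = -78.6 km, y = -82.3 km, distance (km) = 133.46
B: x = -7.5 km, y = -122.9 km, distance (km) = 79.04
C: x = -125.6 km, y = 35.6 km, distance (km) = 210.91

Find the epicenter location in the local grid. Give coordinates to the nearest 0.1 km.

54.6 km east, -74.0 km north

Circle about each station: (x + 78.6)² + (y + 82.3)² = 133.46²; (x + 7.5)² + (y + 122.9)² = 79.04²; (x + 125.6)² + (y − 35.6)² = 210.91².
Subtracting the A equation from the B and C equations removes the quadratic terms:
142.2 x − 81.2 y = 13773.66
-94.0 x + 235.8 y = -22579.99
Solving the 2×2 system: x ≈ 54.6, y ≈ -74.0 km.
Check against A (with the unrounded x, y): √((x + 78.6)²+(y + 82.3)²) = 133.47 ≈ 133.46 km. ✓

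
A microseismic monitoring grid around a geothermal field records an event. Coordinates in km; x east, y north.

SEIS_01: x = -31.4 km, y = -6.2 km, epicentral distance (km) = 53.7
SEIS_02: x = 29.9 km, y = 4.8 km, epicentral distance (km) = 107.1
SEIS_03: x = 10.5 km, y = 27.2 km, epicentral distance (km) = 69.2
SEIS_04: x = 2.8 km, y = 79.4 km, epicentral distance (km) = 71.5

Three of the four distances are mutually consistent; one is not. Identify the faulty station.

SEIS_02

Solve using three stations at a time. Using SEIS_01, SEIS_03, SEIS_04 (subtract circle equations pairwise → linear system) gives (x, y) ≈ (-57.3, 40.8).
Distances from that point to each station vs reported:
  SEIS_01: calculated 53.6 vs reported 53.7 → residual 0.1 km
  SEIS_02: calculated 94.3 vs reported 107.1 → residual 12.8 km
  SEIS_03: calculated 69.2 vs reported 69.2 → residual 0.0 km
  SEIS_04: calculated 71.5 vs reported 71.5 → residual 0.0 km
SEIS_01, SEIS_03, SEIS_04 are mutually consistent (residuals ≈ 0); SEIS_02 is off by 12.8 km.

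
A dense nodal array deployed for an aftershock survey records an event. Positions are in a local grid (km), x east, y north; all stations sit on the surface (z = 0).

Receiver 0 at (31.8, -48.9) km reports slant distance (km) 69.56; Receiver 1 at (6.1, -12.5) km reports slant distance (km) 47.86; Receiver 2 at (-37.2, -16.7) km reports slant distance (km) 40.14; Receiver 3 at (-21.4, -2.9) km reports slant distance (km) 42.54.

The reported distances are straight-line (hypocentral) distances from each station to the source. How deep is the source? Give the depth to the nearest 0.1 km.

Each station gives a sphere (x−x_i)² + (y−y_i)² + z² = d_i² (stations at z=0).
Subtracting the Receiver 0 sphere from Receiver 1 and Receiver 2: z² cancels, leaving linear equations in x and y:
-51.4 x + 72.8 y = -660.98
-138.0 x + 64.4 y = 1487.65
Solving: x ≈ -22.396, y ≈ -24.892 km (keep extra digits for the depth step; rounded: -22.4, -24.9).
Then from the Receiver 0 sphere: z² = 69.56² − (x − 31.8)² − (y + 48.9)² with x = -22.396, y = -24.892, so z ≈ 36.401 ≈ 36.4 km.

z ≈ 36.4 km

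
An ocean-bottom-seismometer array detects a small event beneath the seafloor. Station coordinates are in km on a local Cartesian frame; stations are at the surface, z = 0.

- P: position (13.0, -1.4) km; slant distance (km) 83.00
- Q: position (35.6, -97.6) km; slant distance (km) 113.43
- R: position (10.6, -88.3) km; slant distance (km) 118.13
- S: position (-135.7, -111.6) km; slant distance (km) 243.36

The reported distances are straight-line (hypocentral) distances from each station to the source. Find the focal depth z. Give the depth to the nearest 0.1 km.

Each station gives a sphere (x−x_i)² + (y−y_i)² + z² = d_i² (stations at z=0).
Subtracting the P sphere from Q and R: z² cancels, leaving linear equations in x and y:
45.2 x − 192.4 y = 4644.80
-4.8 x − 173.8 y = 672.59
Solving: x ≈ 77.211, y ≈ -6.002 km (keep extra digits for the depth step; rounded: 77.2, -6.0).
Then from the P sphere: z² = 83.00² − (x − 13.0)² − (y + 1.4)² with x = 77.211, y = -6.002, so z ≈ 52.391 ≈ 52.4 km.

52.4 km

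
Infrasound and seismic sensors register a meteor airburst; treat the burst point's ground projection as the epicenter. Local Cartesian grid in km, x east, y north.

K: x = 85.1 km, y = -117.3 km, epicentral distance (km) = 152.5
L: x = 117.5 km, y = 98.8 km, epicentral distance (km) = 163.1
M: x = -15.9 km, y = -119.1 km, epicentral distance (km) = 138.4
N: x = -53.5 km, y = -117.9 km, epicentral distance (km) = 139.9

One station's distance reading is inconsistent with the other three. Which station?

K

Solve using three stations at a time. Using L, M, N (subtract circle equations pairwise → linear system) gives (x, y) ≈ (-24.8, 19.0).
Distances from that point to each station vs reported:
  K: calculated 175.1 vs reported 152.5 → residual 22.6 km
  L: calculated 163.1 vs reported 163.1 → residual 0.0 km
  M: calculated 138.4 vs reported 138.4 → residual 0.0 km
  N: calculated 139.9 vs reported 139.9 → residual 0.0 km
L, M, N are mutually consistent (residuals ≈ 0); K is off by 22.6 km.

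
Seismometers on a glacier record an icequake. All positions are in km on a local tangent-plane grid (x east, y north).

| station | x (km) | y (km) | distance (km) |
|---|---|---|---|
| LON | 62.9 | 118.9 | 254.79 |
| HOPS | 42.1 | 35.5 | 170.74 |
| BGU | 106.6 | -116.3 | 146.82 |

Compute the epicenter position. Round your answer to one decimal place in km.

Circle about each station: (x − 62.9)² + (y − 118.9)² = 254.79²; (x − 42.1)² + (y − 35.5)² = 170.74²; (x − 106.6)² + (y + 116.3)² = 146.82².
Subtracting pairs of circle equations eliminates x²+y² and gives linear equations (the radical axes):
-41.6 x − 166.8 y = 20704.84
87.4 x − 470.4 y = 50157.46
Solving the 2×2 system: x ≈ -40.2, y ≈ -114.1 km.

x ≈ -40.2 km, y ≈ -114.1 km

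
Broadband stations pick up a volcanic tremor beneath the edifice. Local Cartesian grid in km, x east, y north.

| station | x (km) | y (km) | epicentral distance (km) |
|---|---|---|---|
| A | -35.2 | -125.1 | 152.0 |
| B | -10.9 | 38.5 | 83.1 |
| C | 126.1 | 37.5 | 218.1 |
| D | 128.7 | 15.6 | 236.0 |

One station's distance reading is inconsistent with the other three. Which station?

Solve using three stations at a time. Using A, B, C (subtract circle equations pairwise → linear system) gives (x, y) ≈ (-91.0, 16.3).
Distances from that point to each station vs reported:
  A: calculated 152.0 vs reported 152.0 → residual 0.0 km
  B: calculated 83.1 vs reported 83.1 → residual 0.0 km
  C: calculated 218.1 vs reported 218.1 → residual 0.0 km
  D: calculated 219.7 vs reported 236.0 → residual 16.3 km
A, B, C are mutually consistent (residuals ≈ 0); D is off by 16.3 km.

D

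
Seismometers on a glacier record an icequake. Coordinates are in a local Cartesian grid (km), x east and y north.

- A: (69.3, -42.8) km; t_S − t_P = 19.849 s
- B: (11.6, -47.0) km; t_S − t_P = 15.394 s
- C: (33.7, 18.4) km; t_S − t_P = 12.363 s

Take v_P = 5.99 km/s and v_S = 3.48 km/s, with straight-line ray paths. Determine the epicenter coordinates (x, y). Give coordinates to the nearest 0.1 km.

-60.9 km east, 58.3 km north

Distance from S−P lag: d = Δt · v_P v_S / (v_P − v_S) = Δt · (5.99·3.48)/(5.99−3.48) ≈ 8.3049·Δt.
So d_A = 164.84, d_B = 127.85, d_C = 102.67 km.
Circle about each station: (x − 69.3)² + (y + 42.8)² = 164.84²; (x − 11.6)² + (y + 47.0)² = 127.85²; (x − 33.7)² + (y − 18.4)² = 102.67².
Subtracting the A equation from the B and C equations removes the quadratic terms:
-115.4 x − 8.4 y = 6535.83
-71.2 x + 122.4 y = 11471.02
Solving the 2×2 system: x ≈ -60.9, y ≈ 58.3 km.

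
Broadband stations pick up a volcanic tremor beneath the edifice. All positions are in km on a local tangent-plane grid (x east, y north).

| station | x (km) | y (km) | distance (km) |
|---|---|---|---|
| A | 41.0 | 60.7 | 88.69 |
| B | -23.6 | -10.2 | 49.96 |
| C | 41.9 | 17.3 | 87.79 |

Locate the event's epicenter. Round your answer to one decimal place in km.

Circle about each station: (x − 41.0)² + (y − 60.7)² = 88.69²; (x + 23.6)² + (y + 10.2)² = 49.96²; (x − 41.9)² + (y − 17.3)² = 87.79².
Subtracting the A equation from the B and C equations removes the quadratic terms:
-129.2 x − 141.8 y = 665.42
1.8 x − 86.8 y = -3151.76
Solving the 2×2 system: x ≈ -44.0, y ≈ 35.4 km.

(-44.0, 35.4)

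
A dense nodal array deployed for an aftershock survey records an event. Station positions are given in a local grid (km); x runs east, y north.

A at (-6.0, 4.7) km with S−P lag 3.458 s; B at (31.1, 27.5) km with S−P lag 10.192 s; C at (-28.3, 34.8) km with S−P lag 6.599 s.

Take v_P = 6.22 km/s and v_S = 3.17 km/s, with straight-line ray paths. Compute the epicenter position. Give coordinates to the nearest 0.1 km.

x ≈ -24.6 km, y ≈ -7.7 km

Distance from S−P lag: d = Δt · v_P v_S / (v_P − v_S) = Δt · (6.22·3.17)/(6.22−3.17) ≈ 6.4647·Δt.
So d_A = 22.36, d_B = 65.89, d_C = 42.66 km.
Circle about each station: (x + 6.0)² + (y − 4.7)² = 22.36²; (x − 31.1)² + (y − 27.5)² = 65.89²; (x + 28.3)² + (y − 34.8)² = 42.66².
Subtracting the A equation from the B and C equations removes the quadratic terms:
74.2 x + 45.6 y = -2176.15
-44.6 x + 60.2 y = 633.93
Solving the 2×2 system: x ≈ -24.6, y ≈ -7.7 km.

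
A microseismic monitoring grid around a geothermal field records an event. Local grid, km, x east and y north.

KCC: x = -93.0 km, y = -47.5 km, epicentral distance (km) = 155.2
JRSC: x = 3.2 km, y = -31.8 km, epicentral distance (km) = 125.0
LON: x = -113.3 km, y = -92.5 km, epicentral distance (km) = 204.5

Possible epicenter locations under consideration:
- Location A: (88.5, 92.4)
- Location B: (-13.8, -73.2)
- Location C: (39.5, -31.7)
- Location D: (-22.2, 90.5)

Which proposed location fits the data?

For each candidate, compare |candidate − station| to the reported distance:
Location A: residuals KCC 74.0, JRSC 25.7, LON 69.2 → max 74.0 km
Location B: residuals KCC 71.9, JRSC 80.2, LON 103.1 → max 103.1 km
Location C: residuals KCC 21.8, JRSC 88.7, LON 40.0 → max 88.7 km
Location D: residuals KCC 0.1, JRSC 0.1, LON 0.1 → max 0.1 km
Only Location D has all residuals ≈ 0.

Location D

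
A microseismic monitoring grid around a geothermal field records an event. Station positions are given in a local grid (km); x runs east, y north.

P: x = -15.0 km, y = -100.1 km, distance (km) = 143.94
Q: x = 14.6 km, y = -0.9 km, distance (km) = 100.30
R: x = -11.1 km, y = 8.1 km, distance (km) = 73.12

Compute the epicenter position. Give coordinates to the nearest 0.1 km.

x ≈ -81.6 km, y ≈ 27.5 km

Circle about each station: (x + 15.0)² + (y + 100.1)² = 143.94²; (x − 14.6)² + (y + 0.9)² = 100.30²; (x + 11.1)² + (y − 8.1)² = 73.12².
Subtracting the P equation from the Q and R equations removes the quadratic terms:
59.2 x + 198.4 y = 627.59
7.8 x + 216.4 y = 5316.00
Solving the 2×2 system: x ≈ -81.6, y ≈ 27.5 km.
Check against P (with the unrounded x, y): √((x + 15.0)²+(y + 100.1)²) = 143.93 ≈ 143.94 km. ✓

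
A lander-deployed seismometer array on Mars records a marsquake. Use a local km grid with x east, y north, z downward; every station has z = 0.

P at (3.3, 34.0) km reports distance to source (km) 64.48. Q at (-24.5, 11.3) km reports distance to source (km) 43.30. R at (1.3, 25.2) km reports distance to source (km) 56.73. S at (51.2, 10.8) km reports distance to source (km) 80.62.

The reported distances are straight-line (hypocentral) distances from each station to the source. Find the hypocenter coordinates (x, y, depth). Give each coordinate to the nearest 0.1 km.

Each station gives a sphere (x−x_i)² + (y−y_i)² + z² = d_i² (stations at z=0).
Subtracting the P sphere from Q and R: z² cancels, leaving linear equations in x and y:
-55.6 x − 45.4 y = 1843.83
-4.0 x − 17.6 y = 409.22
Solving: x ≈ -17.407, y ≈ -19.295 km (keep extra digits for the depth step; rounded: -17.4, -19.3).
Then from the P sphere: z² = 64.48² − (x − 3.3)² − (y − 34.0)² with x = -17.407, y = -19.295, so z ≈ 29.808 ≈ 29.8 km.

x ≈ -17.4 km, y ≈ -19.3 km, depth ≈ 29.8 km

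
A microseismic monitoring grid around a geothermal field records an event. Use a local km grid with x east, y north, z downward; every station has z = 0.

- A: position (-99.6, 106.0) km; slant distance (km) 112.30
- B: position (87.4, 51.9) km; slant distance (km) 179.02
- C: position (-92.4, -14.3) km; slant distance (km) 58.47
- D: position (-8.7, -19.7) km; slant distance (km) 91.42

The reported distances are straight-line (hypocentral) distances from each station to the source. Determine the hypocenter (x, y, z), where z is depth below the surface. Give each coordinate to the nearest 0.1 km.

x ≈ -78.4 km, y ≈ 8.7 km, depth ≈ 51.9 km

Each station gives a sphere (x−x_i)² + (y−y_i)² + z² = d_i² (stations at z=0).
Subtracting the A sphere from B and C: z² cancels, leaving linear equations in x and y:
374.0 x − 108.2 y = -30260.66
14.4 x − 240.6 y = -3221.36
Solving: x ≈ -78.395, y ≈ 8.697 km (keep extra digits for the depth step; rounded: -78.4, 8.7).
Then from the A sphere: z² = 112.30² − (x + 99.6)² − (y − 106.0)² with x = -78.395, y = 8.697, so z ≈ 51.901 ≈ 51.9 km.
Check against D (with the unrounded solution): distance 91.42 ≈ 91.42 km. ✓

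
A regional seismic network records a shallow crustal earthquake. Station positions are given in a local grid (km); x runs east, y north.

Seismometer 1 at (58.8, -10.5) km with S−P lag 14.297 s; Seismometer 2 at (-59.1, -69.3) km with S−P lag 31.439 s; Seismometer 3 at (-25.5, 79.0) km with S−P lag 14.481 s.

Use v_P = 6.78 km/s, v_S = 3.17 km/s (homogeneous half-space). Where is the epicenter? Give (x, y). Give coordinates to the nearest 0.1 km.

Distance from S−P lag: d = Δt · v_P v_S / (v_P − v_S) = Δt · (6.78·3.17)/(6.78−3.17) ≈ 5.9536·Δt.
So d_Seismometer 1 = 85.12, d_Seismometer 2 = 187.18, d_Seismometer 3 = 86.21 km.
Circle about each station: (x − 58.8)² + (y + 10.5)² = 85.12²; (x + 59.1)² + (y + 69.3)² = 187.18²; (x + 25.5)² + (y − 79.0)² = 86.21².
Subtracting the Seismometer 1 equation from the Seismometer 2 and Seismometer 3 equations removes the quadratic terms:
-235.8 x − 117.6 y = -23063.33
-168.6 x + 179.0 y = 3136.81
Solving the 2×2 system: x ≈ 60.6, y ≈ 74.6 km.
Check against Seismometer 1 (with the unrounded x, y): √((x − 58.8)²+(y + 10.5)²) = 85.12 ≈ 85.12 km. ✓

(60.6, 74.6)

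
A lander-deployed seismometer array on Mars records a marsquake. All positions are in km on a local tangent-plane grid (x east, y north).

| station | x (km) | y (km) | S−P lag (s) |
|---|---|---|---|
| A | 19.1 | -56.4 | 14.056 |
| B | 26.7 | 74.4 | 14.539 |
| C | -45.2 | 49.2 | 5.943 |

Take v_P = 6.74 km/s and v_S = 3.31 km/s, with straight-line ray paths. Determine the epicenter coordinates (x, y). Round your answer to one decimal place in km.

Distance from S−P lag: d = Δt · v_P v_S / (v_P − v_S) = Δt · (6.74·3.31)/(6.74−3.31) ≈ 6.5042·Δt.
So d_A = 91.42, d_B = 94.56, d_C = 38.65 km.
Circle about each station: (x − 19.1)² + (y + 56.4)² = 91.42²; (x − 26.7)² + (y − 74.4)² = 94.56²; (x + 45.2)² + (y − 49.2)² = 38.65².
Subtracting the A equation from the B and C equations removes the quadratic terms:
15.2 x + 261.6 y = 2118.50
-128.6 x + 211.2 y = 7781.70
Solving the 2×2 system: x ≈ -43.1, y ≈ 10.6 km.
Check against A (with the unrounded x, y): √((x − 19.1)²+(y + 56.4)²) = 91.42 ≈ 91.42 km. ✓

(-43.1, 10.6)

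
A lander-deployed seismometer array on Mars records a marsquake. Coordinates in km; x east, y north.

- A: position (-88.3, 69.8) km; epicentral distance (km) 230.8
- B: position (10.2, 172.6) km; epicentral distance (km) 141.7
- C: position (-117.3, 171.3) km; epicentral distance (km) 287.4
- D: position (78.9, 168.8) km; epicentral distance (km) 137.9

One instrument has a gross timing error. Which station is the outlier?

Solve using three stations at a time. Using A, C, D (subtract circle equations pairwise → linear system) gives (x, y) ≈ (141.3, 45.8).
Distances from that point to each station vs reported:
  A: calculated 230.8 vs reported 230.8 → residual 0.0 km
  B: calculated 182.4 vs reported 141.7 → residual 40.7 km
  C: calculated 287.4 vs reported 287.4 → residual 0.0 km
  D: calculated 137.9 vs reported 137.9 → residual 0.0 km
A, C, D are mutually consistent (residuals ≈ 0); B is off by 40.7 km.

B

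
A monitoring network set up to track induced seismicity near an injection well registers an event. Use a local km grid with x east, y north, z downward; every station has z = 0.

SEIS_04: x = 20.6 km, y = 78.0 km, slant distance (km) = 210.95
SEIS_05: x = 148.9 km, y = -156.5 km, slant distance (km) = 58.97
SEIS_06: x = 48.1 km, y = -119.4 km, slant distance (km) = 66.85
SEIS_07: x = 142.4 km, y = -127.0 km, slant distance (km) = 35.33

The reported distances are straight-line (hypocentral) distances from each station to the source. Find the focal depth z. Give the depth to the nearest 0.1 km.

z ≈ 12.2 km

Each station gives a sphere (x−x_i)² + (y−y_i)² + z² = d_i² (stations at z=0).
Subtracting the SEIS_04 sphere from SEIS_05 and SEIS_06: z² cancels, leaving linear equations in x and y:
256.6 x − 469.0 y = 81177.54
55.0 x − 394.8 y = 50092.59
Solving: x ≈ 113.301, y ≈ -111.097 km (keep extra digits for the depth step; rounded: 113.3, -111.1).
Then from the SEIS_04 sphere: z² = 210.95² − (x − 20.6)² − (y − 78.0)² with x = 113.301, y = -111.097, so z ≈ 12.196 ≈ 12.2 km.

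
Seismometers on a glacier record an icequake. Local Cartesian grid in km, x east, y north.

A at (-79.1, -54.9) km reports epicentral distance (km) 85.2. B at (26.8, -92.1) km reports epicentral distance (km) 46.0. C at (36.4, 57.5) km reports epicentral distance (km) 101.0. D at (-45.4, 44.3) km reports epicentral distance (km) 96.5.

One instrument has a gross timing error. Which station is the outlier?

B

Solve using three stations at a time. Using A, C, D (subtract circle equations pairwise → linear system) gives (x, y) ≈ (4.5, -38.3).
Distances from that point to each station vs reported:
  A: calculated 85.2 vs reported 85.2 → residual 0.0 km
  B: calculated 58.2 vs reported 46.0 → residual 12.2 km
  C: calculated 101.0 vs reported 101.0 → residual 0.0 km
  D: calculated 96.5 vs reported 96.5 → residual 0.0 km
A, C, D are mutually consistent (residuals ≈ 0); B is off by 12.2 km.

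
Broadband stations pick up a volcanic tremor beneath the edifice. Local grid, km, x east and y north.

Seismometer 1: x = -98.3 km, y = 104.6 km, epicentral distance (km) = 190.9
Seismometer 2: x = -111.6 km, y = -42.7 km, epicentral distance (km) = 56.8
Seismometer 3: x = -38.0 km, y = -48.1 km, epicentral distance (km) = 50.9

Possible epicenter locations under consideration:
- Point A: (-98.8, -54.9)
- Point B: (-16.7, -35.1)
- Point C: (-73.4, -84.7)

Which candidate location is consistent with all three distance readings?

Point C

For each candidate, compare |candidate − station| to the reported distance:
Point A: residuals Seismometer 1 31.4, Seismometer 2 39.1, Seismometer 3 10.3 → max 39.1 km
Point B: residuals Seismometer 1 29.1, Seismometer 2 38.4, Seismometer 3 25.9 → max 38.4 km
Point C: residuals Seismometer 1 0.0, Seismometer 2 0.0, Seismometer 3 0.0 → max 0.0 km
Only Point C has all residuals ≈ 0.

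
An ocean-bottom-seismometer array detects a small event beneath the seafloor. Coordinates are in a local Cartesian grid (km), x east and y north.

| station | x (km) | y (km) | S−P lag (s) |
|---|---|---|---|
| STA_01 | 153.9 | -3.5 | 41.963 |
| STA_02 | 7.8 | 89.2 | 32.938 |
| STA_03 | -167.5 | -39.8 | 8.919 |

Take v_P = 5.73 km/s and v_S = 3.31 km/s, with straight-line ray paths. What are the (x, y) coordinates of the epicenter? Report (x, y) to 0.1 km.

Distance from S−P lag: d = Δt · v_P v_S / (v_P − v_S) = Δt · (5.73·3.31)/(5.73−3.31) ≈ 7.8373·Δt.
So d_STA_01 = 328.88, d_STA_02 = 258.15, d_STA_03 = 69.90 km.
Circle about each station: (x − 153.9)² + (y + 3.5)² = 328.88²; (x − 7.8)² + (y − 89.2)² = 258.15²; (x + 167.5)² + (y + 39.8)² = 69.90².
Subtracting the STA_01 equation from the STA_02 and STA_03 equations removes the quadratic terms:
-292.2 x + 185.4 y = 25840.65
-642.8 x − 72.6 y = 109218.87
Solving the 2×2 system: x ≈ -157.6, y ≈ -109.0 km.

x ≈ -157.6 km, y ≈ -109.0 km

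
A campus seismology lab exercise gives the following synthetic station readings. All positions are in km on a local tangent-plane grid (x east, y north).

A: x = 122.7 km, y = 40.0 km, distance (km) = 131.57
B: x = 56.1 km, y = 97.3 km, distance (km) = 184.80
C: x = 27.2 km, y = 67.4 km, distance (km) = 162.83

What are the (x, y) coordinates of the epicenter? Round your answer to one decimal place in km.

x ≈ 83.2 km, y ≈ -85.5 km

Circle about each station: (x − 122.7)² + (y − 40.0)² = 131.57²; (x − 56.1)² + (y − 97.3)² = 184.80²; (x − 27.2)² + (y − 67.4)² = 162.83².
Subtracting the A equation from the B and C equations removes the quadratic terms:
-133.2 x + 114.6 y = -20881.17
-191.0 x + 54.8 y = -20575.63
Solving the 2×2 system: x ≈ 83.2, y ≈ -85.5 km.
Check against A (with the unrounded x, y): √((x − 122.7)²+(y − 40.0)²) = 131.59 ≈ 131.57 km. ✓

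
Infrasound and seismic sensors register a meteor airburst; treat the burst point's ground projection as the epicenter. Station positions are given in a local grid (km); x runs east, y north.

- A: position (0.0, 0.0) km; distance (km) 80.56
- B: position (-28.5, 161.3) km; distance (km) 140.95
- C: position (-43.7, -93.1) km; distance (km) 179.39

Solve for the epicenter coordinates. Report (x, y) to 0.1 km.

(61.1, 52.5)

Circle about each station: x² + y² = 80.56²; (x + 28.5)² + (y − 161.3)² = 140.95²; (x + 43.7)² + (y + 93.1)² = 179.39².
Subtracting pairs of circle equations eliminates x²+y² and gives linear equations (the radical axes):
-57.0 x + 322.6 y = 13452.95
-87.4 x − 186.2 y = -15113.56
Solving the 2×2 system: x ≈ 61.1, y ≈ 52.5 km.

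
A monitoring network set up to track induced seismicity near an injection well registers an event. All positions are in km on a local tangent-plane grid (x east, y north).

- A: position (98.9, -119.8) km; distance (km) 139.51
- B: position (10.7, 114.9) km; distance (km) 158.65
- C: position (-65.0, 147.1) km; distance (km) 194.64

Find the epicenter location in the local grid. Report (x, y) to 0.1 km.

Circle about each station: (x − 98.9)² + (y + 119.8)² = 139.51²; (x − 10.7)² + (y − 114.9)² = 158.65²; (x + 65.0)² + (y − 147.1)² = 194.64².
Subtracting the A equation from the B and C equations removes the quadratic terms:
-176.4 x + 469.4 y = -16523.53
-327.8 x + 533.8 y = -16691.53
Solving the 2×2 system: x ≈ -16.5, y ≈ -41.4 km.

-16.5 km east, -41.4 km north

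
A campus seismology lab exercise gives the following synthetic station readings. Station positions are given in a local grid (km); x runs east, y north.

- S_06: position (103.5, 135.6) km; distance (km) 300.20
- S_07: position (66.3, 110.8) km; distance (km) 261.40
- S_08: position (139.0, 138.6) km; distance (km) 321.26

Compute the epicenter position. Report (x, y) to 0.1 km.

Circle about each station: (x − 103.5)² + (y − 135.6)² = 300.20²; (x − 66.3)² + (y − 110.8)² = 261.40²; (x − 139.0)² + (y − 138.6)² = 321.26².
Subtracting pairs of circle equations eliminates x²+y² and gives linear equations (the radical axes):
-74.4 x − 49.6 y = 9362.80
71.0 x + 6.0 y = -3656.60
Solving the 2×2 system: x ≈ -40.7, y ≈ -127.7 km.
Check against S_06 (with the unrounded x, y): √((x − 103.5)²+(y − 135.6)²) = 300.21 ≈ 300.20 km. ✓

(-40.7, -127.7)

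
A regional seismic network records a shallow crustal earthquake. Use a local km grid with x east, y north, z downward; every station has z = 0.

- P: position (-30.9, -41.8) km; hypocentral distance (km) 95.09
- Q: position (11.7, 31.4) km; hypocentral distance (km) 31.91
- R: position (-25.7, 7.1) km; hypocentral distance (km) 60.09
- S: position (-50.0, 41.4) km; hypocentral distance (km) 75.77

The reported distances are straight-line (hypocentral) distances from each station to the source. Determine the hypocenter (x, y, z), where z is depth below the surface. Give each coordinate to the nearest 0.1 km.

(18.6, 33.2, 31.1)

Each station gives a sphere (x−x_i)² + (y−y_i)² + z² = d_i² (stations at z=0).
Subtracting the P sphere from Q and R: z² cancels, leaving linear equations in x and y:
85.2 x + 146.4 y = 6444.66
10.4 x + 97.8 y = 3440.15
Solving: x ≈ 18.598, y ≈ 33.198 km (keep extra digits for the depth step; rounded: 18.6, 33.2).
Then from the P sphere: z² = 95.09² − (x + 30.9)² − (y + 41.8)² with x = 18.598, y = 33.198, so z ≈ 31.102 ≈ 31.1 km.
Check against S (with the unrounded solution): distance 75.77 ≈ 75.77 km. ✓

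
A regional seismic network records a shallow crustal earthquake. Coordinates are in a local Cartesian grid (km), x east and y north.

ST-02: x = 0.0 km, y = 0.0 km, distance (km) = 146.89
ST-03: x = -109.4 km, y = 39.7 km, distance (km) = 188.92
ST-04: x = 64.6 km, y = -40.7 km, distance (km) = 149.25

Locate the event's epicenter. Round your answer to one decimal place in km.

Circle about each station: x² + y² = 146.89²; (x + 109.4)² + (y − 39.7)² = 188.92²; (x − 64.6)² + (y + 40.7)² = 149.25².
Subtracting the ST-02 equation from the ST-03 and ST-04 equations removes the quadratic terms:
-218.8 x + 79.4 y = -569.64
129.2 x − 81.4 y = 5130.76
Solving the 2×2 system: x ≈ -47.8, y ≈ -138.9 km.
Check against ST-02 (with the unrounded x, y): √(x²+y²) = 146.90 ≈ 146.89 km. ✓

-47.8 km east, -138.9 km north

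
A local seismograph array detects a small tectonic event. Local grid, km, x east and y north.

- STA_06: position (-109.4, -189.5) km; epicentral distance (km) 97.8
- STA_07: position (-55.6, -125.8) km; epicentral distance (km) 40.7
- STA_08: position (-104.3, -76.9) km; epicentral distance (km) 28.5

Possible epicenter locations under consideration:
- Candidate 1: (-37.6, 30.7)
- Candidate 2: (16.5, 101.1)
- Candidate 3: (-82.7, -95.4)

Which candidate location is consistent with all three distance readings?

For each candidate, compare |candidate − station| to the reported distance:
Candidate 1: residuals STA_06 133.8, STA_07 116.8, STA_08 98.1 → max 133.8 km
Candidate 2: residuals STA_06 218.9, STA_07 197.4, STA_08 186.6 → max 218.9 km
Candidate 3: residuals STA_06 0.0, STA_07 0.0, STA_08 0.1 → max 0.1 km
Only Candidate 3 has all residuals ≈ 0.

Candidate 3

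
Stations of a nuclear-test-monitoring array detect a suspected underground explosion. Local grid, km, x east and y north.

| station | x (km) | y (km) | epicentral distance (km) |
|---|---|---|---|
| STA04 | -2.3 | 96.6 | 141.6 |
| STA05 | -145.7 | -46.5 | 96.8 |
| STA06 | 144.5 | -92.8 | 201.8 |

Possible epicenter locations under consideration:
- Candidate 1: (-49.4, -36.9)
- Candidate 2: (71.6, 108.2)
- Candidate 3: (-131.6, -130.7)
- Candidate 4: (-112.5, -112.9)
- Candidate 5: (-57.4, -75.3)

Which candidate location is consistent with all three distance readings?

Candidate 1

For each candidate, compare |candidate − station| to the reported distance:
Candidate 1: residuals STA04 0.0, STA05 0.0, STA06 0.0 → max 0.0 km
Candidate 2: residuals STA04 66.8, STA05 169.9, STA06 12.0 → max 169.9 km
Candidate 3: residuals STA04 119.9, STA05 11.4, STA06 76.9 → max 119.9 km
Candidate 4: residuals STA04 95.1, STA05 22.6, STA06 56.0 → max 95.1 km
Candidate 5: residuals STA04 38.9, STA05 3.9, STA06 0.9 → max 38.9 km
Only Candidate 1 has all residuals ≈ 0.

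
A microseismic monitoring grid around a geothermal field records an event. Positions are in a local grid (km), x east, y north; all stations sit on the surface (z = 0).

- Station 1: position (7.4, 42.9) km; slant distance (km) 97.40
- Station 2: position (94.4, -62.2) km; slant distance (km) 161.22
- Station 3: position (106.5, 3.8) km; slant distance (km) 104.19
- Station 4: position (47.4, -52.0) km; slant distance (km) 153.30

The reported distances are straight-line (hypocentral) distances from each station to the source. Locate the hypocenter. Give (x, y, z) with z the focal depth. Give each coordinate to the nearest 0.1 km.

x ≈ 76.3 km, y ≈ 89.9 km, depth ≈ 50.3 km

Each station gives a sphere (x−x_i)² + (y−y_i)² + z² = d_i² (stations at z=0).
Subtracting the Station 1 sphere from Station 2 and Station 3: z² cancels, leaving linear equations in x and y:
174.0 x − 210.2 y = -5620.10
198.2 x − 78.2 y = 8092.72
Solving: x ≈ 76.300, y ≈ 89.897 km (keep extra digits for the depth step; rounded: 76.3, 89.9).
Then from the Station 1 sphere: z² = 97.40² − (x − 7.4)² − (y − 42.9)² with x = 76.300, y = 89.897, so z ≈ 50.307 ≈ 50.3 km.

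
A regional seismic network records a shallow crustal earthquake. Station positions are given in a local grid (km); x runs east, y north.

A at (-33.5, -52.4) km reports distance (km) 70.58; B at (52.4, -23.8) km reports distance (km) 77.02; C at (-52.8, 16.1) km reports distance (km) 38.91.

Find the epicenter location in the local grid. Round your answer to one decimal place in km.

Circle about each station: (x + 33.5)² + (y + 52.4)² = 70.58²; (x − 52.4)² + (y + 23.8)² = 77.02²; (x + 52.8)² + (y − 16.1)² = 38.91².
Subtracting the A equation from the B and C equations removes the quadratic terms:
171.8 x + 57.2 y = -1506.35
-38.6 x + 137.0 y = 2646.59
Solving the 2×2 system: x ≈ -13.9, y ≈ 15.4 km.
Check against A (with the unrounded x, y): √((x + 33.5)²+(y + 52.4)²) = 70.58 ≈ 70.58 km. ✓

x ≈ -13.9 km, y ≈ 15.4 km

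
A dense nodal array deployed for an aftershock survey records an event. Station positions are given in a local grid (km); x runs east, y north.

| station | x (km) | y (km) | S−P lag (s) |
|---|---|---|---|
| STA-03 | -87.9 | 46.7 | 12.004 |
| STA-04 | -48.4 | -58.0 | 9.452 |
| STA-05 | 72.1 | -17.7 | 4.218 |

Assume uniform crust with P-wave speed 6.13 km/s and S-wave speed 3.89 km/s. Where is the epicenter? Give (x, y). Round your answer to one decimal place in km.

x ≈ 32.0 km, y ≈ 2.5 km

Distance from S−P lag: d = Δt · v_P v_S / (v_P − v_S) = Δt · (6.13·3.89)/(6.13−3.89) ≈ 10.6454·Δt.
So d_STA-03 = 127.79, d_STA-04 = 100.62, d_STA-05 = 44.90 km.
Circle about each station: (x + 87.9)² + (y − 46.7)² = 127.79²; (x + 48.4)² + (y + 58.0)² = 100.62²; (x − 72.1)² + (y + 17.7)² = 44.90².
Subtracting the STA-03 equation from the STA-04 and STA-05 equations removes the quadratic terms:
79.0 x − 209.4 y = 2005.16
320.0 x − 128.8 y = 9918.67
Solving the 2×2 system: x ≈ 32.0, y ≈ 2.5 km.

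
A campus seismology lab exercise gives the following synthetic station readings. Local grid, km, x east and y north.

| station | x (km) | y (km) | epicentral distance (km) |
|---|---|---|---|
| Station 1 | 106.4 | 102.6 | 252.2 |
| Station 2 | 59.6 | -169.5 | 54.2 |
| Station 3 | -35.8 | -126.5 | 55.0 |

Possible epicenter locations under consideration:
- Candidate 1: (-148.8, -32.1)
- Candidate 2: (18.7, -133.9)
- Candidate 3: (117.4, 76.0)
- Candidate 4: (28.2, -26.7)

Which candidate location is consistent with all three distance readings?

Candidate 2

For each candidate, compare |candidate − station| to the reported distance:
Candidate 1: residuals Station 1 36.4, Station 2 195.4, Station 3 92.2 → max 195.4 km
Candidate 2: residuals Station 1 0.0, Station 2 0.0, Station 3 0.0 → max 0.0 km
Candidate 3: residuals Station 1 223.4, Station 2 198.0, Station 3 198.9 → max 223.4 km
Candidate 4: residuals Station 1 101.1, Station 2 92.0, Station 3 63.6 → max 101.1 km
Only Candidate 2 has all residuals ≈ 0.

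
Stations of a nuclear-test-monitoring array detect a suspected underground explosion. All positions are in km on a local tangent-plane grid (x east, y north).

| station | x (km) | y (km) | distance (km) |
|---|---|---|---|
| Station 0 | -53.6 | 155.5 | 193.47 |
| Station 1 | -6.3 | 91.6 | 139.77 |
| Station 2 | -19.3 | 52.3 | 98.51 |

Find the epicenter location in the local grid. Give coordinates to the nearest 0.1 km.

-58.9 km east, -37.9 km north

Circle about each station: (x + 53.6)² + (y − 155.5)² = 193.47²; (x + 6.3)² + (y − 91.6)² = 139.77²; (x + 19.3)² + (y − 52.3)² = 98.51².
Subtracting pairs of circle equations eliminates x²+y² and gives linear equations (the radical axes):
94.6 x − 127.8 y = -727.97
68.6 x − 206.4 y = 3780.99
Solving the 2×2 system: x ≈ -58.9, y ≈ -37.9 km.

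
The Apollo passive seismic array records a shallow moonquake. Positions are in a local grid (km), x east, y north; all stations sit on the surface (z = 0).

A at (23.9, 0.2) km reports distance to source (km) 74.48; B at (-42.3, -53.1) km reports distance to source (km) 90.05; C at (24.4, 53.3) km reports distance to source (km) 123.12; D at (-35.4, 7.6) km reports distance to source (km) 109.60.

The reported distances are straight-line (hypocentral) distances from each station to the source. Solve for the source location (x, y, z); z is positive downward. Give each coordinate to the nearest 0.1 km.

x ≈ 40.3 km, y ≈ -63.9 km, depth ≈ 34.2 km

Each station gives a sphere (x−x_i)² + (y−y_i)² + z² = d_i² (stations at z=0).
Subtracting the A sphere from B and C: z² cancels, leaving linear equations in x and y:
-132.4 x − 106.6 y = 1475.92
1.0 x + 106.2 y = -6746.26
Solving: x ≈ 40.304, y ≈ -63.904 km (keep extra digits for the depth step; rounded: 40.3, -63.9).
Then from the A sphere: z² = 74.48² − (x − 23.9)² − (y − 0.2)² with x = 40.304, y = -63.904, so z ≈ 34.189 ≈ 34.2 km.
Check against D (with the unrounded solution): distance 109.60 ≈ 109.60 km. ✓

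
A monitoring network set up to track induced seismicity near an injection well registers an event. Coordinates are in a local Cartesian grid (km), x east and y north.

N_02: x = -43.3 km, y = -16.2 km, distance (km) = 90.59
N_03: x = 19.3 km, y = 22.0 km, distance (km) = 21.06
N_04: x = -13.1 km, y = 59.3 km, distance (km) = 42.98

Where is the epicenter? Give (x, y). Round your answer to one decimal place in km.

26.2 km east, 41.9 km north

Circle about each station: (x + 43.3)² + (y + 16.2)² = 90.59²; (x − 19.3)² + (y − 22.0)² = 21.06²; (x + 13.1)² + (y − 59.3)² = 42.98².
Subtracting the N_02 equation from the N_03 and N_04 equations removes the quadratic terms:
125.2 x + 76.4 y = 6482.18
60.4 x + 151.0 y = 7910.04
Solving the 2×2 system: x ≈ 26.2, y ≈ 41.9 km.
Check against N_02 (with the unrounded x, y): √((x + 43.3)²+(y + 16.2)²) = 90.59 ≈ 90.59 km. ✓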